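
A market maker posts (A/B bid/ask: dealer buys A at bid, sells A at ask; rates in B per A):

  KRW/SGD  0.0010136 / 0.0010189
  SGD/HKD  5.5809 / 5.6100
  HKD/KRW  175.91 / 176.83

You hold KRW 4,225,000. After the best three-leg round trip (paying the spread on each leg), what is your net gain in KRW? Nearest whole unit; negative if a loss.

Net result: KRW -20,754 (no profitable arbitrage after spreads)

Best loop KRW → SGD → HKD → KRW:
KRW 4,225,000 × 0.0010136 (sell KRW at bid) = SGD 4,282.46
SGD 4,282.46 × 5.5809 (sell SGD at bid) = HKD 23,899.98
HKD 23,899.98 × 175.91 (sell HKD at bid) = KRW 4,204,246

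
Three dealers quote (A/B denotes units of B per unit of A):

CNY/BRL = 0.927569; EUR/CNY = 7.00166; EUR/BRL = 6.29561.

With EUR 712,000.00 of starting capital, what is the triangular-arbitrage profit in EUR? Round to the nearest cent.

Profitable loop is EUR → CNY → BRL → EUR:
EUR 712,000.00 × 7.00166 = CNY 4,985,181.92
CNY 4,985,181.92 × 0.927569 = BRL 4,624,100.21
BRL 4,624,100.21 ÷ 6.29561 = EUR 734,495.98
Profit = EUR 734,495.98 − EUR 712,000.00

Profit: EUR 22,495.98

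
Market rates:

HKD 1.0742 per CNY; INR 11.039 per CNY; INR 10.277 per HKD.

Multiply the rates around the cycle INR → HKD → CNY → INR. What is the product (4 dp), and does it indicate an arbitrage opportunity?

Around INR → HKD → CNY → INR: 1 ÷ 10.277 ÷ 1.0742 × 11.039 = 0.999950
Product ≈ 1 (deviation 0.005%, within rounding noise).

0.9999 (no arbitrage)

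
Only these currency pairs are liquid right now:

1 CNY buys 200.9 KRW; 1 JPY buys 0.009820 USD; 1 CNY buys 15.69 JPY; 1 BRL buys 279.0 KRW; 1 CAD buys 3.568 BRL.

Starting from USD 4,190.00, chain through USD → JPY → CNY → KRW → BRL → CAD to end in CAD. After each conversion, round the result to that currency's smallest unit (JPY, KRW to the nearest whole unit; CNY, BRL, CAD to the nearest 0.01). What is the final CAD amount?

CAD 5,488.20

USD 4,190.00 ÷ 0.009820 = JPY 426,680
JPY 426,680 ÷ 15.69 = CNY 27,194.39
CNY 27,194.39 × 200.9 = KRW 5,463,353
KRW 5,463,353 ÷ 279.0 = BRL 19,581.91
BRL 19,581.91 ÷ 3.568 = CAD 5,488.20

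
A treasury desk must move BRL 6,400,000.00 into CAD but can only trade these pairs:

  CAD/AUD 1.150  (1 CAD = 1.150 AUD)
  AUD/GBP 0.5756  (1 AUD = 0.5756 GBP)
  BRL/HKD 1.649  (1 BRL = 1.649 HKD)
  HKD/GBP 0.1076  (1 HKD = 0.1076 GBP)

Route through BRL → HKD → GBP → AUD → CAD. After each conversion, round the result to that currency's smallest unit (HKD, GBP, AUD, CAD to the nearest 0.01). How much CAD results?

BRL 6,400,000.00 × 1.649 = HKD 10,553,600.00
HKD 10,553,600.00 × 0.1076 = GBP 1,135,567.36
GBP 1,135,567.36 ÷ 0.5756 = AUD 1,972,841.14
AUD 1,972,841.14 ÷ 1.150 = CAD 1,715,514.03

CAD 1,715,514.03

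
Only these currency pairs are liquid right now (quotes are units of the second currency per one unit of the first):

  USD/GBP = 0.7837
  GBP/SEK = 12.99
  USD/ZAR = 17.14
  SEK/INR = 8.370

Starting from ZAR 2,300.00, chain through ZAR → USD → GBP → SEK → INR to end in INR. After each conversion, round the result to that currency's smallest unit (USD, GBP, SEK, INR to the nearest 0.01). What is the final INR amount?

ZAR 2,300.00 ÷ 17.14 = USD 134.19
USD 134.19 × 0.7837 = GBP 105.16
GBP 105.16 × 12.99 = SEK 1,366.03
SEK 1,366.03 × 8.370 = INR 11,433.67

INR 11,433.67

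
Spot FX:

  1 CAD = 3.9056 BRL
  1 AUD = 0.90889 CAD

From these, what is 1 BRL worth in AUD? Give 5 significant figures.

1 BRL ÷ 3.9056 = 0.256043 CAD
0.256043 CAD ÷ 0.90889 = 0.281709 AUD

BRL/AUD = 0.28171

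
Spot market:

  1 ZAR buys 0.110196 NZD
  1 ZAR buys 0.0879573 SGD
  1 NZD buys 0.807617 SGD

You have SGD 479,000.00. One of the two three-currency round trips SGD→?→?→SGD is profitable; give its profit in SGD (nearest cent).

Profitable loop is SGD → ZAR → NZD → SGD:
SGD 479,000.00 ÷ 0.0879573 = ZAR 5,445,824.28
ZAR 5,445,824.28 × 0.110196 = NZD 600,108.05
NZD 600,108.05 × 0.807617 = SGD 484,657.46
Profit = SGD 484,657.46 − SGD 479,000.00

Profit: SGD 5,657.46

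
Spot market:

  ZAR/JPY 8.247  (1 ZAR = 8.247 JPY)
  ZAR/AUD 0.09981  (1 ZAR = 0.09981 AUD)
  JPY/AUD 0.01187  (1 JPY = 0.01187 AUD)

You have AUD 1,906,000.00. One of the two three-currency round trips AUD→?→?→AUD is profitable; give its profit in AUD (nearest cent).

Profit: AUD 37,346.48

Profitable loop is AUD → JPY → ZAR → AUD:
AUD 1,906,000.00 ÷ 0.01187 = JPY 160,572,873
JPY 160,572,873 ÷ 8.247 = ZAR 19,470,458.69
ZAR 19,470,458.69 × 0.09981 = AUD 1,943,346.48
Profit = AUD 1,943,346.48 − AUD 1,906,000.00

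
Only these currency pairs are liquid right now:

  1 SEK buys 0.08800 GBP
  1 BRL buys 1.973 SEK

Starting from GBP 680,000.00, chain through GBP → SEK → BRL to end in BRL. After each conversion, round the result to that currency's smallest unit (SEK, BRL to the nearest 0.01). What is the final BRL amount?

BRL 3,916,509.24

GBP 680,000.00 ÷ 0.08800 = SEK 7,727,272.73
SEK 7,727,272.73 ÷ 1.973 = BRL 3,916,509.24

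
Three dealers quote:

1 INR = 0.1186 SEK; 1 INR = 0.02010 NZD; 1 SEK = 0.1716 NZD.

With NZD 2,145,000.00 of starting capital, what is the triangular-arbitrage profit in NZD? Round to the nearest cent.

Profit: NZD 26,866.93

Profitable loop is NZD → INR → SEK → NZD:
NZD 2,145,000.00 ÷ 0.02010 = INR 106,716,417.91
INR 106,716,417.91 × 0.1186 = SEK 12,656,567.16
SEK 12,656,567.16 × 0.1716 = NZD 2,171,866.93
Profit = NZD 2,171,866.93 − NZD 2,145,000.00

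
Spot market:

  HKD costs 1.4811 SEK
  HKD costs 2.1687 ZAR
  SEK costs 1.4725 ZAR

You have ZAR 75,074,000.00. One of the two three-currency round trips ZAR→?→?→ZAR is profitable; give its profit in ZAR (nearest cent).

Profit: ZAR 423,011.72

Profitable loop is ZAR → HKD → SEK → ZAR:
ZAR 75,074,000.00 ÷ 2.1687 = HKD 34,617,051.69
HKD 34,617,051.69 × 1.4811 = SEK 51,271,315.26
SEK 51,271,315.26 × 1.4725 = ZAR 75,497,011.72
Profit = ZAR 75,497,011.72 − ZAR 75,074,000.00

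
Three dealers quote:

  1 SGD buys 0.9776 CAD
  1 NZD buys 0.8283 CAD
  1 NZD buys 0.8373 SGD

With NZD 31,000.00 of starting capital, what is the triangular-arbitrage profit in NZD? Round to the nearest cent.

Profitable loop is NZD → CAD → SGD → NZD:
NZD 31,000.00 × 0.8283 = CAD 25,677.30
CAD 25,677.30 ÷ 0.9776 = SGD 26,265.65
SGD 26,265.65 ÷ 0.8373 = NZD 31,369.46
Profit = NZD 31,369.46 − NZD 31,000.00

Profit: NZD 369.46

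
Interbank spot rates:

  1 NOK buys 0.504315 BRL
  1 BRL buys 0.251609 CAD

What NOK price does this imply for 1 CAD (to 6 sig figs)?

CAD/NOK = 7.88083

1 CAD ÷ 0.251609 = 3.97442 BRL
3.97442 BRL ÷ 0.504315 = 7.88083 NOK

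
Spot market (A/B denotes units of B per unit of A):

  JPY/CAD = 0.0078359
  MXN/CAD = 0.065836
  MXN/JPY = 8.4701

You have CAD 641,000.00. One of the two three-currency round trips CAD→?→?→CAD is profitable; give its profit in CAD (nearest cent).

Profitable loop is CAD → MXN → JPY → CAD:
CAD 641,000.00 ÷ 0.065836 = MXN 9,736,314.48
MXN 9,736,314.48 × 8.4701 = JPY 82,467,557
JPY 82,467,557 × 0.0078359 = CAD 646,207.53
Profit = CAD 646,207.53 − CAD 641,000.00

Profit: CAD 5,207.53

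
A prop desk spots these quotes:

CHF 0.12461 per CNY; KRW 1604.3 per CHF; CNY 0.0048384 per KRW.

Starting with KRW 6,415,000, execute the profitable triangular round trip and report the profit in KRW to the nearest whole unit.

Profitable loop is KRW → CHF → CNY → KRW:
KRW 6,415,000 ÷ 1604.3 = CHF 3,998.63
CHF 3,998.63 ÷ 0.12461 = CNY 32,089.15
CNY 32,089.15 ÷ 0.0048384 = KRW 6,632,182
Profit = KRW 6,632,182 − KRW 6,415,000

Profit: KRW 217,182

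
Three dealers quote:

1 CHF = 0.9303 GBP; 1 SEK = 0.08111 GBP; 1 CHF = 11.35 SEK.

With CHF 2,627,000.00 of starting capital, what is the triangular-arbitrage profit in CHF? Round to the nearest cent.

Profitable loop is CHF → GBP → SEK → CHF:
CHF 2,627,000.00 × 0.9303 = GBP 2,443,898.10
GBP 2,443,898.10 ÷ 0.08111 = SEK 30,130,663.30
SEK 30,130,663.30 ÷ 11.35 = CHF 2,654,683.99
Profit = CHF 2,654,683.99 − CHF 2,627,000.00

Profit: CHF 27,683.99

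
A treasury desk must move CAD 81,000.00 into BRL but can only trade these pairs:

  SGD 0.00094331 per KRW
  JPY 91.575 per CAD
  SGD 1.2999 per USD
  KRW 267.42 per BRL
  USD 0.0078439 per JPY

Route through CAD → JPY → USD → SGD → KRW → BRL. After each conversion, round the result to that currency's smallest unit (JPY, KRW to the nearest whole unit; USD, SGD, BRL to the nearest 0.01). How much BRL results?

CAD 81,000.00 × 91.575 = JPY 7,417,575
JPY 7,417,575 × 0.0078439 = USD 58,182.72
USD 58,182.72 × 1.2999 = SGD 75,631.72
SGD 75,631.72 ÷ 0.00094331 = KRW 80,176,951
KRW 80,176,951 ÷ 267.42 = BRL 299,816.58

BRL 299,816.58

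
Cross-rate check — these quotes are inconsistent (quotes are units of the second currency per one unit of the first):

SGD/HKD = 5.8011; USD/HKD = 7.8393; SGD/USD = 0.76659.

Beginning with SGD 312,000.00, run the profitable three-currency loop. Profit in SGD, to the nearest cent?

Profitable loop is SGD → USD → HKD → SGD:
SGD 312,000.00 × 0.76659 = USD 239,176.08
USD 239,176.08 × 7.8393 = HKD 1,874,973.04
HKD 1,874,973.04 ÷ 5.8011 = SGD 323,209.92
Profit = SGD 323,209.92 − SGD 312,000.00

Profit: SGD 11,209.92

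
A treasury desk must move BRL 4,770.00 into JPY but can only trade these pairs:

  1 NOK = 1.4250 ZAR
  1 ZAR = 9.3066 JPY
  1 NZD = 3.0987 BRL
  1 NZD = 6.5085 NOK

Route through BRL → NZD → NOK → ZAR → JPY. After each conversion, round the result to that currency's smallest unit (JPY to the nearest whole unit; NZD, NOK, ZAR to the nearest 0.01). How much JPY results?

JPY 132,870

BRL 4,770.00 ÷ 3.0987 = NZD 1,539.36
NZD 1,539.36 × 6.5085 = NOK 10,018.92
NOK 10,018.92 × 1.4250 = ZAR 14,276.96
ZAR 14,276.96 × 9.3066 = JPY 132,870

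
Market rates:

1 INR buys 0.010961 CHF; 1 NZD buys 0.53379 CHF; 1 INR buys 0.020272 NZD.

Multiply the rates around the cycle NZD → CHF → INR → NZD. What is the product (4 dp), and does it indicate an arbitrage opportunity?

0.9872 (arbitrage exists)

Around NZD → CHF → INR → NZD: 1 × 0.53379 ÷ 0.010961 × 0.020272 = 0.987227
Product < 1; profitable direction is NZD → INR → CHF → NZD.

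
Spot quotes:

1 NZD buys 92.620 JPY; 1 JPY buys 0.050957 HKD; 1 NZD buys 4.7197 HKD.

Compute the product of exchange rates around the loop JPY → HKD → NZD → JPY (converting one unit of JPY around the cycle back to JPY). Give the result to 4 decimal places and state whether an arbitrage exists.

Around JPY → HKD → NZD → JPY: 1 × 0.050957 ÷ 4.7197 × 92.620 = 0.999987
Product ≈ 1 (deviation 0.001%, within rounding noise).

1.0000 (no arbitrage)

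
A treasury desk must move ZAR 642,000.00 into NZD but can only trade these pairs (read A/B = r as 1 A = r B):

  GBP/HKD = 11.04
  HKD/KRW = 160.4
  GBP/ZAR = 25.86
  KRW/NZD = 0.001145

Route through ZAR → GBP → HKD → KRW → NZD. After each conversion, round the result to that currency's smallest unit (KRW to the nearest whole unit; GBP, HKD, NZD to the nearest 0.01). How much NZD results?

ZAR 642,000.00 ÷ 25.86 = GBP 24,825.99
GBP 24,825.99 × 11.04 = HKD 274,078.93
HKD 274,078.93 × 160.4 = KRW 43,962,260
KRW 43,962,260 × 0.001145 = NZD 50,336.79

NZD 50,336.79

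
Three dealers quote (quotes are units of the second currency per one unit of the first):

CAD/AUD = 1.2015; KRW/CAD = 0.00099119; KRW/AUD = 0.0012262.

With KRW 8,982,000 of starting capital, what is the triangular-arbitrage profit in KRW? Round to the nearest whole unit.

Profit: KRW 266,125

Profitable loop is KRW → AUD → CAD → KRW:
KRW 8,982,000 × 0.0012262 = AUD 11,013.73
AUD 11,013.73 ÷ 1.2015 = CAD 9,166.65
CAD 9,166.65 ÷ 0.00099119 = KRW 9,248,125
Profit = KRW 9,248,125 − KRW 8,982,000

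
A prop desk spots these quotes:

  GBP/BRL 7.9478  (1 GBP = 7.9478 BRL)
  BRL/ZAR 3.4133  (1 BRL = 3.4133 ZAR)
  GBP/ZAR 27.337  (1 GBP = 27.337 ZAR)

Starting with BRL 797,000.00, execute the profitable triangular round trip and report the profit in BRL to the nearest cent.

Profitable loop is BRL → GBP → ZAR → BRL:
BRL 797,000.00 ÷ 7.9478 = GBP 100,279.32
GBP 100,279.32 × 27.337 = ZAR 2,741,335.84
ZAR 2,741,335.84 ÷ 3.4133 = BRL 803,133.58
Profit = BRL 803,133.58 − BRL 797,000.00

Profit: BRL 6,133.58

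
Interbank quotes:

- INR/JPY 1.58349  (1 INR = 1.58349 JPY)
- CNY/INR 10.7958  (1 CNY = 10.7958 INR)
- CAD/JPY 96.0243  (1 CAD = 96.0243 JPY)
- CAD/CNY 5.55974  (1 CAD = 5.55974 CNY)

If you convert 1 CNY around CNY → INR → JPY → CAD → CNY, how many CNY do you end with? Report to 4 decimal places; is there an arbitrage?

Around CNY → INR → JPY → CAD → CNY: 1 × 10.7958 × 1.58349 ÷ 96.0243 × 5.55974 = 0.989791
Product < 1; profitable direction is CNY → CAD → JPY → INR → CNY.

0.9898 (arbitrage exists)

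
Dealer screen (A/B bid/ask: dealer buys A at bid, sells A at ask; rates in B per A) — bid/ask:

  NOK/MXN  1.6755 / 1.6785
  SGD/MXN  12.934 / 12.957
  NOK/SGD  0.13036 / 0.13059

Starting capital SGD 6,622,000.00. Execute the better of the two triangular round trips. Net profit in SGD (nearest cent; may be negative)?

Net profit: SGD 29,889.70

Best loop SGD → MXN → NOK → SGD:
SGD 6,622,000.00 × 12.934 (sell SGD at bid) = MXN 85,648,948.00
MXN 85,648,948.00 ÷ 1.6785 (buy NOK at ask) = NOK 51,027,076.56
NOK 51,027,076.56 × 0.13036 (sell NOK at bid) = SGD 6,651,889.70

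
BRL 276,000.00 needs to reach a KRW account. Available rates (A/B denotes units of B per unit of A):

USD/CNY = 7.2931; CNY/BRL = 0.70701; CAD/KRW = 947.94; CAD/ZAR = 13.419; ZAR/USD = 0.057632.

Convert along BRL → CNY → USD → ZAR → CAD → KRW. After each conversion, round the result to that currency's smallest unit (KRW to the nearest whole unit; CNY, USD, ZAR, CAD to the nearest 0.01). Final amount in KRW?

KRW 65,609,743

BRL 276,000.00 ÷ 0.70701 = CNY 390,376.37
CNY 390,376.37 ÷ 7.2931 = USD 53,526.81
USD 53,526.81 ÷ 0.057632 = ZAR 928,768.91
ZAR 928,768.91 ÷ 13.419 = CAD 69,212.97
CAD 69,212.97 × 947.94 = KRW 65,609,743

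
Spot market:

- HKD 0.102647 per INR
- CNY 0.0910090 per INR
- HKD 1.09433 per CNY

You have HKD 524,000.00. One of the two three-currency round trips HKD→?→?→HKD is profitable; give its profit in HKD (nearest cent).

Profitable loop is HKD → CNY → INR → HKD:
HKD 524,000.00 ÷ 1.09433 = CNY 478,831.80
CNY 478,831.80 ÷ 0.0910090 = INR 5,261,367.52
INR 5,261,367.52 × 0.102647 = HKD 540,063.59
Profit = HKD 540,063.59 − HKD 524,000.00

Profit: HKD 16,063.59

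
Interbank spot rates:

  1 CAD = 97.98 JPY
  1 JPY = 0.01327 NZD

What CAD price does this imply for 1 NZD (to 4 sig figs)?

1 NZD ÷ 0.01327 = 75.358 JPY
75.358 JPY ÷ 97.98 = 0.769116 CAD

NZD/CAD = 0.7691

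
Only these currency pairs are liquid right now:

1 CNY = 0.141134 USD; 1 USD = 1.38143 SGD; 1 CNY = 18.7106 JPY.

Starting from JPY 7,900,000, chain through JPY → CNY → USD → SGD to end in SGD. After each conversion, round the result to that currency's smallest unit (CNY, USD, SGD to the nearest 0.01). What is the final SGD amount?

SGD 82,318.97

JPY 7,900,000 ÷ 18.7106 = CNY 422,220.56
CNY 422,220.56 × 0.141134 = USD 59,589.68
USD 59,589.68 × 1.38143 = SGD 82,318.97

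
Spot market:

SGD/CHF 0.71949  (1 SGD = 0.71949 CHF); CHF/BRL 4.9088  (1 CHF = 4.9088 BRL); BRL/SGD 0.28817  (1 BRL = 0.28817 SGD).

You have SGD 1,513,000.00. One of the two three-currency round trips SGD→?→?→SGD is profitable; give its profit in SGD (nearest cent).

Profit: SGD 26,883.25

Profitable loop is SGD → CHF → BRL → SGD:
SGD 1,513,000.00 × 0.71949 = CHF 1,088,588.37
CHF 1,088,588.37 × 4.9088 = BRL 5,343,662.59
BRL 5,343,662.59 × 0.28817 = SGD 1,539,883.25
Profit = SGD 1,539,883.25 − SGD 1,513,000.00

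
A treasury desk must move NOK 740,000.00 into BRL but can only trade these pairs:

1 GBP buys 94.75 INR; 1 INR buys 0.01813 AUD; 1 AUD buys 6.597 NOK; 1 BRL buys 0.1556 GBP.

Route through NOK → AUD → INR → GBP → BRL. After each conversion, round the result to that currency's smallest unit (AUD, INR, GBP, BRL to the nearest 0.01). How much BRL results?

BRL 419,660.99

NOK 740,000.00 ÷ 6.597 = AUD 112,172.20
AUD 112,172.20 ÷ 0.01813 = INR 6,187,104.25
INR 6,187,104.25 ÷ 94.75 = GBP 65,299.25
GBP 65,299.25 ÷ 0.1556 = BRL 419,660.99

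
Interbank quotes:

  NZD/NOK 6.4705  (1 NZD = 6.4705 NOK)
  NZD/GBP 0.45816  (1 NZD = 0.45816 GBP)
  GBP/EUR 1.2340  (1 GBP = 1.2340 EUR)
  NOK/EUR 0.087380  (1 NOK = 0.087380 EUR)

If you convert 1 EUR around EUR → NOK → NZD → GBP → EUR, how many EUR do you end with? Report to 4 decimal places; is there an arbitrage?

1.0000 (no arbitrage)

Around EUR → NOK → NZD → GBP → EUR: 1 ÷ 0.087380 ÷ 6.4705 × 0.45816 × 1.2340 = 0.999960
Product ≈ 1 (deviation 0.004%, within rounding noise).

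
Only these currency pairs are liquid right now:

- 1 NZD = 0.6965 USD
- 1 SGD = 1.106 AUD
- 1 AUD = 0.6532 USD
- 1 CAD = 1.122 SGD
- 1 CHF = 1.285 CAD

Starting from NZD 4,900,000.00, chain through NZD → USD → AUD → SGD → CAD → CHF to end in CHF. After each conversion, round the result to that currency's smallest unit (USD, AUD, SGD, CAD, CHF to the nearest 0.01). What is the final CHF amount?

NZD 4,900,000.00 × 0.6965 = USD 3,412,850.00
USD 3,412,850.00 ÷ 0.6532 = AUD 5,224,816.29
AUD 5,224,816.29 ÷ 1.106 = SGD 4,724,065.36
SGD 4,724,065.36 ÷ 1.122 = CAD 4,210,396.93
CAD 4,210,396.93 ÷ 1.285 = CHF 3,276,573.49

CHF 3,276,573.49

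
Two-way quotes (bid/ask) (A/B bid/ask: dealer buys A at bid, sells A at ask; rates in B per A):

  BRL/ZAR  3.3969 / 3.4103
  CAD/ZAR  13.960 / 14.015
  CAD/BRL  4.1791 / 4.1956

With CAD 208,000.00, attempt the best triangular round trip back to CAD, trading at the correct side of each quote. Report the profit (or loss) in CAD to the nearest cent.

Best loop CAD → BRL → ZAR → CAD:
CAD 208,000.00 × 4.1791 (sell CAD at bid) = BRL 869,252.80
BRL 869,252.80 × 3.3969 (sell BRL at bid) = ZAR 2,952,764.84
ZAR 2,952,764.84 ÷ 14.015 (buy CAD at ask) = CAD 210,686.04

Net profit: CAD 2,686.04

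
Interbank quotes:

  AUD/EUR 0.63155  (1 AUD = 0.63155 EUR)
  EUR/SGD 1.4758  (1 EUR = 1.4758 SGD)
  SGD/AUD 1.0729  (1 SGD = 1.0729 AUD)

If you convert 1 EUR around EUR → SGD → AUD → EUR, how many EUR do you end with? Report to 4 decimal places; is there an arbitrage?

Around EUR → SGD → AUD → EUR: 1 × 1.4758 × 1.0729 × 0.63155 = 0.999987
Product ≈ 1 (deviation 0.001%, within rounding noise).

1.0000 (no arbitrage)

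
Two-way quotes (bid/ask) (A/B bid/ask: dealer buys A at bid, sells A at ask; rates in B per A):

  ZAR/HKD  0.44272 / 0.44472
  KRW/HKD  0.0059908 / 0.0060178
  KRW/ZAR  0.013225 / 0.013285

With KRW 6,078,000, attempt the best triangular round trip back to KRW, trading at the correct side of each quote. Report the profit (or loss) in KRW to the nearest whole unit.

Net profit: KRW 85,073

Best loop KRW → HKD → ZAR → KRW:
KRW 6,078,000 × 0.0059908 (sell KRW at bid) = HKD 36,412.08
HKD 36,412.08 ÷ 0.44472 (buy ZAR at ask) = ZAR 81,876.42
ZAR 81,876.42 ÷ 0.013285 (buy KRW at ask) = KRW 6,163,073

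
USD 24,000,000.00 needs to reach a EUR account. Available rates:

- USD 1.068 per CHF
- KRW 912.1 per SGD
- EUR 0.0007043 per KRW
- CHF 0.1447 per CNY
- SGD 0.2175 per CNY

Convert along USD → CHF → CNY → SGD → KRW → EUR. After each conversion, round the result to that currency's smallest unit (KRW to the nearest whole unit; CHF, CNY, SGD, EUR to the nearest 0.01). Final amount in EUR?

EUR 21,698,557.50

USD 24,000,000.00 ÷ 1.068 = CHF 22,471,910.11
CHF 22,471,910.11 ÷ 0.1447 = CNY 155,300,000.76
CNY 155,300,000.76 × 0.2175 = SGD 33,777,750.17
SGD 33,777,750.17 × 912.1 = KRW 30,808,685,930
KRW 30,808,685,930 × 0.0007043 = EUR 21,698,557.50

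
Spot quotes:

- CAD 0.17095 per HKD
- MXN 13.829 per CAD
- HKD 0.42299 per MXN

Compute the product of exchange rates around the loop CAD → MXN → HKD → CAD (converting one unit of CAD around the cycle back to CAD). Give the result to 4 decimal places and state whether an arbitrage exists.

Around CAD → MXN → HKD → CAD: 1 × 13.829 × 0.42299 × 0.17095 = 0.999977
Product ≈ 1 (deviation 0.002%, within rounding noise).

1.0000 (no arbitrage)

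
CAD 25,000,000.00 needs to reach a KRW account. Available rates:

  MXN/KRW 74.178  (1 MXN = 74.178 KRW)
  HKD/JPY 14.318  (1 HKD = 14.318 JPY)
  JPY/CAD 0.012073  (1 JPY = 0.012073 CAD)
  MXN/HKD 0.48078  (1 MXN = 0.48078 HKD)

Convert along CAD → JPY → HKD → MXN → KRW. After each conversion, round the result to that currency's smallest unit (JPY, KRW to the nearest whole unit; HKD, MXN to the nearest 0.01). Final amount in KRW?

CAD 25,000,000.00 ÷ 0.012073 = JPY 2,070,736,354
JPY 2,070,736,354 ÷ 14.318 = HKD 144,624,692.97
HKD 144,624,692.97 ÷ 0.48078 = MXN 300,812,623.17
MXN 300,812,623.17 × 74.178 = KRW 22,313,678,762

KRW 22,313,678,762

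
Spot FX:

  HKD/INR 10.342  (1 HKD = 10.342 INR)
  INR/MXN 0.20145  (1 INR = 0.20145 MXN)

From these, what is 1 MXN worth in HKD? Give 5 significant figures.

1 MXN ÷ 0.20145 = 4.96401 INR
4.96401 INR ÷ 10.342 = 0.479986 HKD

MXN/HKD = 0.47999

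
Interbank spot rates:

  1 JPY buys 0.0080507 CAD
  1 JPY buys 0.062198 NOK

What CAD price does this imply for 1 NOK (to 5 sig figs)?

1 NOK ÷ 0.062198 = 16.0777 JPY
16.0777 JPY × 0.0080507 = 0.129437 CAD

NOK/CAD = 0.12944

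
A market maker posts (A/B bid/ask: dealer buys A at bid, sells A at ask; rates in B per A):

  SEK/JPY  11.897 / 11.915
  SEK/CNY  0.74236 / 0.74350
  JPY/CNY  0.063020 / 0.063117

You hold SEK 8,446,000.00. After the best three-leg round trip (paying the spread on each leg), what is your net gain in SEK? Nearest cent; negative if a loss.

Best loop SEK → JPY → CNY → SEK:
SEK 8,446,000.00 × 11.897 (sell SEK at bid) = JPY 100,482,062
JPY 100,482,062 × 0.063020 (sell JPY at bid) = CNY 6,332,379.55
CNY 6,332,379.55 ÷ 0.74350 (buy SEK at ask) = SEK 8,516,986.61

Net profit: SEK 70,986.61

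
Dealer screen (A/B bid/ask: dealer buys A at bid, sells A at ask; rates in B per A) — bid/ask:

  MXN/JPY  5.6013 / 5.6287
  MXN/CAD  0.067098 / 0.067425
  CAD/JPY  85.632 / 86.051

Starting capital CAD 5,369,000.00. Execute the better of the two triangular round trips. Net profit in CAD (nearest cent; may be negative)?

Best loop CAD → JPY → MXN → CAD:
CAD 5,369,000.00 × 85.632 (sell CAD at bid) = JPY 459,758,208
JPY 459,758,208 ÷ 5.6287 (buy MXN at ask) = MXN 81,681,064.54
MXN 81,681,064.54 × 0.067098 (sell MXN at bid) = CAD 5,480,636.07

Net profit: CAD 111,636.07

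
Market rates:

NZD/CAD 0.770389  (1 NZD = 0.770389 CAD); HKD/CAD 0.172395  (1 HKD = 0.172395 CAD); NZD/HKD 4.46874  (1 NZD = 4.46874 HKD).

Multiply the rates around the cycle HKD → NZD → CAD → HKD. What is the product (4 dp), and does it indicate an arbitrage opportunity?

Around HKD → NZD → CAD → HKD: 1 ÷ 4.46874 × 0.770389 ÷ 0.172395 = 1.000001
Product ≈ 1 (deviation 0.000%, within rounding noise).

1.0000 (no arbitrage)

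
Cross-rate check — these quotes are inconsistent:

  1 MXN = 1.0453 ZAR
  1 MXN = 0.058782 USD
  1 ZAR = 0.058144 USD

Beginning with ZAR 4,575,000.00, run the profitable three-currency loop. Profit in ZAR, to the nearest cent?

Profit: ZAR 155,342.60

Profitable loop is ZAR → USD → MXN → ZAR:
ZAR 4,575,000.00 × 0.058144 = USD 266,008.80
USD 266,008.80 ÷ 0.058782 = MXN 4,525,344.49
MXN 4,525,344.49 × 1.0453 = ZAR 4,730,342.60
Profit = ZAR 4,730,342.60 − ZAR 4,575,000.00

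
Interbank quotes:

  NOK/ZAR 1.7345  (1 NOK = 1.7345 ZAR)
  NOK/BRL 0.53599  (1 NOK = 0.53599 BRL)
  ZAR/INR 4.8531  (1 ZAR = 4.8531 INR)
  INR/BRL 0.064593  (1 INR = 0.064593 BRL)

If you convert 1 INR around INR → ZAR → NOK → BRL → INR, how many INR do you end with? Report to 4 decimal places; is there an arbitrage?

0.9858 (arbitrage exists)

Around INR → ZAR → NOK → BRL → INR: 1 ÷ 4.8531 ÷ 1.7345 × 0.53599 ÷ 0.064593 = 0.985775
Product < 1; profitable direction is INR → BRL → NOK → ZAR → INR.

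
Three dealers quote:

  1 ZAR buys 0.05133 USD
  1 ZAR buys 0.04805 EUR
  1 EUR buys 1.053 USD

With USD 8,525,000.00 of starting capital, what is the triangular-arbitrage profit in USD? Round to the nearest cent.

Profit: USD 123,561.71

Profitable loop is USD → EUR → ZAR → USD:
USD 8,525,000.00 ÷ 1.053 = EUR 8,095,916.43
EUR 8,095,916.43 ÷ 0.04805 = ZAR 168,489,415.80
ZAR 168,489,415.80 × 0.05133 = USD 8,648,561.71
Profit = USD 8,648,561.71 − USD 8,525,000.00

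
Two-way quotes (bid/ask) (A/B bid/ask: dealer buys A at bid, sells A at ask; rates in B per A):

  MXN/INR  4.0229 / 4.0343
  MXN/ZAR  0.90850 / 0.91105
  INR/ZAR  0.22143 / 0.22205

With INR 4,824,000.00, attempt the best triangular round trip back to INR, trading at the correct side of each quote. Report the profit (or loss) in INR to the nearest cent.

Net profit: INR 68,302.06

Best loop INR → MXN → ZAR → INR:
INR 4,824,000.00 ÷ 4.0343 (buy MXN at ask) = MXN 1,195,746.47
MXN 1,195,746.47 × 0.90850 (sell MXN at bid) = ZAR 1,086,335.67
ZAR 1,086,335.67 ÷ 0.22205 (buy INR at ask) = INR 4,892,302.06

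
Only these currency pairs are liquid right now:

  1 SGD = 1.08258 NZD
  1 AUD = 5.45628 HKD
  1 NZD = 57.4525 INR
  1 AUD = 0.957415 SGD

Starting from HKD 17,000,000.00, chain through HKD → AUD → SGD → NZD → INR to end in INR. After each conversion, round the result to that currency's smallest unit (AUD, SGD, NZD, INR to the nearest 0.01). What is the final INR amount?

INR 185,533,112.27

HKD 17,000,000.00 ÷ 5.45628 = AUD 3,115,675.88
AUD 3,115,675.88 × 0.957415 = SGD 2,982,994.82
SGD 2,982,994.82 × 1.08258 = NZD 3,229,330.53
NZD 3,229,330.53 × 57.4525 = INR 185,533,112.27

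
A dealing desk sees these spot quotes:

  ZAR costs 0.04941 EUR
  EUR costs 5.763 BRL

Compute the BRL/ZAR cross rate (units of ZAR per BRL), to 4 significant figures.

1 BRL ÷ 5.763 = 0.173521 EUR
0.173521 EUR ÷ 0.04941 = 3.51185 ZAR

BRL/ZAR = 3.512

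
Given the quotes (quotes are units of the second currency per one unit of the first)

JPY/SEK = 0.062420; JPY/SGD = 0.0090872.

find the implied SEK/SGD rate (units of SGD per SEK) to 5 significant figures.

1 SEK ÷ 0.062420 = 16.0205 JPY
16.0205 JPY × 0.0090872 = 0.145582 SGD

SEK/SGD = 0.14558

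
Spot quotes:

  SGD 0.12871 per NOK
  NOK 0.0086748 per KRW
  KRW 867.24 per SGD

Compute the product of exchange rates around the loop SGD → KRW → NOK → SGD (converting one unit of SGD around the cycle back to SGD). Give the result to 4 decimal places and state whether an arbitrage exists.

0.9683 (arbitrage exists)

Around SGD → KRW → NOK → SGD: 1 × 867.24 × 0.0086748 × 0.12871 = 0.968303
Product < 1; profitable direction is SGD → NOK → KRW → SGD.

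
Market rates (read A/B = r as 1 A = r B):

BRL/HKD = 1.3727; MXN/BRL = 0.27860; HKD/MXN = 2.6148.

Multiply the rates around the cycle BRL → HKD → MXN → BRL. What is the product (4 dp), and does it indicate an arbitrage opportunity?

Around BRL → HKD → MXN → BRL: 1 × 1.3727 × 2.6148 × 0.27860 = 0.999989
Product ≈ 1 (deviation 0.001%, within rounding noise).

1.0000 (no arbitrage)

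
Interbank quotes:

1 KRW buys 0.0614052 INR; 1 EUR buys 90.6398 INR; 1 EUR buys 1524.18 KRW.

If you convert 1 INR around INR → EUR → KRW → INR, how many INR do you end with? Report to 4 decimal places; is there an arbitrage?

1.0326 (arbitrage exists)

Around INR → EUR → KRW → INR: 1 ÷ 90.6398 × 1524.18 × 0.0614052 = 1.032577
Product > 1; profitable direction is INR → EUR → KRW → INR.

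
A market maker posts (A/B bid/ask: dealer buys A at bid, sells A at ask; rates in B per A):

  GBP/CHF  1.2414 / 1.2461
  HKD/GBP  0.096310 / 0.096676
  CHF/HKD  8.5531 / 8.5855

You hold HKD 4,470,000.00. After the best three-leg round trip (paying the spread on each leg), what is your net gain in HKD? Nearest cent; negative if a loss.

Net profit: HKD 101,031.32

Best loop HKD → GBP → CHF → HKD:
HKD 4,470,000.00 × 0.096310 (sell HKD at bid) = GBP 430,505.70
GBP 430,505.70 × 1.2414 (sell GBP at bid) = CHF 534,429.78
CHF 534,429.78 × 8.5531 (sell CHF at bid) = HKD 4,571,031.32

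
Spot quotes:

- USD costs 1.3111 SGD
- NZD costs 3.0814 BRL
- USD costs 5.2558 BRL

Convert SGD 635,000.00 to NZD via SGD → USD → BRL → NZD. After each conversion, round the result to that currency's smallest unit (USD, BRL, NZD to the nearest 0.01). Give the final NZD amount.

NZD 826,092.47

SGD 635,000.00 ÷ 1.3111 = USD 484,326.14
USD 484,326.14 × 5.2558 = BRL 2,545,521.33
BRL 2,545,521.33 ÷ 3.0814 = NZD 826,092.47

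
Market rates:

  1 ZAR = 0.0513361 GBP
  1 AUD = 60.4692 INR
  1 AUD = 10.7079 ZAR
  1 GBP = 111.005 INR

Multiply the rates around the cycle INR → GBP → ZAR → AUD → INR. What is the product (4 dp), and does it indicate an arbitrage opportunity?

0.9910 (arbitrage exists)

Around INR → GBP → ZAR → AUD → INR: 1 ÷ 111.005 ÷ 0.0513361 ÷ 10.7079 × 60.4692 = 0.990979
Product < 1; profitable direction is INR → AUD → ZAR → GBP → INR.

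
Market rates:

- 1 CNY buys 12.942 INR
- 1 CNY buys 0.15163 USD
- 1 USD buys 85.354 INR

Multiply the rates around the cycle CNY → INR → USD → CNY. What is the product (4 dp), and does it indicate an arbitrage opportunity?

Around CNY → INR → USD → CNY: 1 × 12.942 ÷ 85.354 ÷ 0.15163 = 0.999982
Product ≈ 1 (deviation 0.002%, within rounding noise).

1.0000 (no arbitrage)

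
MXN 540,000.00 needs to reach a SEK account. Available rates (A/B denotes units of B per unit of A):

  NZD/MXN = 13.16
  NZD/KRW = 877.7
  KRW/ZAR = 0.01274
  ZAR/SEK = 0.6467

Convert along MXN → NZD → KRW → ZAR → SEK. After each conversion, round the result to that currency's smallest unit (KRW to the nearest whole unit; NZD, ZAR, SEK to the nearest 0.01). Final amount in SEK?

MXN 540,000.00 ÷ 13.16 = NZD 41,033.43
NZD 41,033.43 × 877.7 = KRW 36,015,042
KRW 36,015,042 × 0.01274 = ZAR 458,831.64
ZAR 458,831.64 × 0.6467 = SEK 296,726.42

SEK 296,726.42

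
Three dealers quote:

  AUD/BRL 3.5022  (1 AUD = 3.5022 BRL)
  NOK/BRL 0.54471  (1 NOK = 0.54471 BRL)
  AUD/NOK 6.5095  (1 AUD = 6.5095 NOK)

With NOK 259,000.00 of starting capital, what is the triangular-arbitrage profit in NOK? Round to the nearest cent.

Profitable loop is NOK → BRL → AUD → NOK:
NOK 259,000.00 × 0.54471 = BRL 141,079.89
BRL 141,079.89 ÷ 3.5022 = AUD 40,283.22
AUD 40,283.22 × 6.5095 = NOK 262,223.61
Profit = NOK 262,223.61 − NOK 259,000.00

Profit: NOK 3,223.61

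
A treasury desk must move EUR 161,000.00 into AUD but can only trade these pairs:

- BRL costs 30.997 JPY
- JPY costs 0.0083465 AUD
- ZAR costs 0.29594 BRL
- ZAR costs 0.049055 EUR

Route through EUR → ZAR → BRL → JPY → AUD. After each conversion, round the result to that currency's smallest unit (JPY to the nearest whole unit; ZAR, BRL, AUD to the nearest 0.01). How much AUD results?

AUD 251,287.17

EUR 161,000.00 ÷ 0.049055 = ZAR 3,282,030.37
ZAR 3,282,030.37 × 0.29594 = BRL 971,284.07
BRL 971,284.07 × 30.997 = JPY 30,106,892
JPY 30,106,892 × 0.0083465 = AUD 251,287.17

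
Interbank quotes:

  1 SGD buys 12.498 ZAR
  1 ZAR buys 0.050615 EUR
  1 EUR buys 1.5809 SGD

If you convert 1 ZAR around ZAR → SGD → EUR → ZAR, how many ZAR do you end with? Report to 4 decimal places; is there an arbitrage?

0.9999 (no arbitrage)

Around ZAR → SGD → EUR → ZAR: 1 ÷ 12.498 ÷ 1.5809 ÷ 0.050615 = 0.999944
Product ≈ 1 (deviation 0.006%, within rounding noise).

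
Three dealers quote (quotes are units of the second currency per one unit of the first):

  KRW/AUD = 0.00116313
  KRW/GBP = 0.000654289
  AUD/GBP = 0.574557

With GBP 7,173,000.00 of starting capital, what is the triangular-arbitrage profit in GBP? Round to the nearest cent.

Profit: GBP 153,433.12

Profitable loop is GBP → KRW → AUD → GBP:
GBP 7,173,000.00 ÷ 0.000654289 = KRW 10,963,045,382
KRW 10,963,045,382 × 0.00116313 = AUD 12,751,446.98
AUD 12,751,446.98 × 0.574557 = GBP 7,326,433.12
Profit = GBP 7,326,433.12 − GBP 7,173,000.00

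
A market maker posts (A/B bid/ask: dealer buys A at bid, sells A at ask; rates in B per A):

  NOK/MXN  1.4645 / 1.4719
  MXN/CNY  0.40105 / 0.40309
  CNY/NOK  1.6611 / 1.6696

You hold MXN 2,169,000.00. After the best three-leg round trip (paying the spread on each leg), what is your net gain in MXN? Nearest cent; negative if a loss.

Best loop MXN → NOK → CNY → MXN:
MXN 2,169,000.00 ÷ 1.4719 (buy NOK at ask) = NOK 1,473,605.54
NOK 1,473,605.54 ÷ 1.6696 (buy CNY at ask) = CNY 882,609.93
CNY 882,609.93 ÷ 0.40309 (buy MXN at ask) = MXN 2,189,610.09

Net profit: MXN 20,610.09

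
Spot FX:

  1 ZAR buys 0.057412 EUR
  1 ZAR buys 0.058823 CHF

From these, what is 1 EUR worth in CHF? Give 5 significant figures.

1 EUR ÷ 0.057412 = 17.418 ZAR
17.418 ZAR × 0.058823 = 1.02458 CHF

EUR/CHF = 1.0246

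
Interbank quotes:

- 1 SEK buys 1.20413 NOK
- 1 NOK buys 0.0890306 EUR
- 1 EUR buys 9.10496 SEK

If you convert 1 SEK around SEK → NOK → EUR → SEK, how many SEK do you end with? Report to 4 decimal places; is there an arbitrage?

0.9761 (arbitrage exists)

Around SEK → NOK → EUR → SEK: 1 × 1.20413 × 0.0890306 × 9.10496 = 0.976092
Product < 1; profitable direction is SEK → EUR → NOK → SEK.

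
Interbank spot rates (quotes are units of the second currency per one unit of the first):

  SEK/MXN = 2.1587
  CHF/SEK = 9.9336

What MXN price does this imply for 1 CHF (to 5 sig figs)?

CHF/MXN = 21.444

1 CHF × 9.9336 = 9.9336 SEK
9.9336 SEK × 2.1587 = 21.4437 MXN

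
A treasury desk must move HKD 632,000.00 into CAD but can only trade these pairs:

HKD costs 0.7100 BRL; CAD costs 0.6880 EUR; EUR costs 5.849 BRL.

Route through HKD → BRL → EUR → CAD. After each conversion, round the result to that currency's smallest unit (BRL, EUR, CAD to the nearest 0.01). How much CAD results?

HKD 632,000.00 × 0.7100 = BRL 448,720.00
BRL 448,720.00 ÷ 5.849 = EUR 76,717.39
EUR 76,717.39 ÷ 0.6880 = CAD 111,507.83

CAD 111,507.83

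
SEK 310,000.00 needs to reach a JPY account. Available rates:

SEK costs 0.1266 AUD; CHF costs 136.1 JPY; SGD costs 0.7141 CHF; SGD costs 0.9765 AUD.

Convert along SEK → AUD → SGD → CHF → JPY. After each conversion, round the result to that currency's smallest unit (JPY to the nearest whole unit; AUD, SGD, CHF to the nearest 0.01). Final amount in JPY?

JPY 3,906,073

SEK 310,000.00 × 0.1266 = AUD 39,246.00
AUD 39,246.00 ÷ 0.9765 = SGD 40,190.48
SGD 40,190.48 × 0.7141 = CHF 28,700.02
CHF 28,700.02 × 136.1 = JPY 3,906,073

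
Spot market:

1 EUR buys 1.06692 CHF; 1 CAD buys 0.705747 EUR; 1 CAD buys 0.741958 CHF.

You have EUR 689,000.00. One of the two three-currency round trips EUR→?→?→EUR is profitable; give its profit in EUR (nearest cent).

Profit: EUR 10,231.20

Profitable loop is EUR → CHF → CAD → EUR:
EUR 689,000.00 × 1.06692 = CHF 735,107.88
CHF 735,107.88 ÷ 0.741958 = CAD 990,767.51
CAD 990,767.51 × 0.705747 = EUR 699,231.20
Profit = EUR 699,231.20 − EUR 689,000.00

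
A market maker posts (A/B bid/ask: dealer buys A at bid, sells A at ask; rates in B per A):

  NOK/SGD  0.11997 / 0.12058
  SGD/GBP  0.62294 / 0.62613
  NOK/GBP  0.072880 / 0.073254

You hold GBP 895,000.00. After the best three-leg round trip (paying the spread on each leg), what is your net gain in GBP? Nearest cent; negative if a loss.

Net profit: GBP 18,083.65

Best loop GBP → NOK → SGD → GBP:
GBP 895,000.00 ÷ 0.073254 (buy NOK at ask) = NOK 12,217,762.85
NOK 12,217,762.85 × 0.11997 (sell NOK at bid) = SGD 1,465,765.01
SGD 1,465,765.01 × 0.62294 (sell SGD at bid) = GBP 913,083.65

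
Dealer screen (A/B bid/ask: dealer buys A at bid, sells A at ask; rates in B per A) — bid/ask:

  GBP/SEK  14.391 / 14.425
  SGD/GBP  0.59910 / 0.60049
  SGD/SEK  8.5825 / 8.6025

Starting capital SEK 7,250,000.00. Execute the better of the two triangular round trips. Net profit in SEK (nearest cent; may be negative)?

Net profit: SEK 16,137.60

Best loop SEK → SGD → GBP → SEK:
SEK 7,250,000.00 ÷ 8.6025 (buy SGD at ask) = SGD 842,778.26
SGD 842,778.26 × 0.59910 (sell SGD at bid) = GBP 504,908.46
GBP 504,908.46 × 14.391 (sell GBP at bid) = SEK 7,266,137.60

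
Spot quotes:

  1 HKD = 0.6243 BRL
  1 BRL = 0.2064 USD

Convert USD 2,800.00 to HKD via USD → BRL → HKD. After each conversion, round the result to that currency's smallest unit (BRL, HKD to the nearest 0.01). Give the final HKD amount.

USD 2,800.00 ÷ 0.2064 = BRL 13,565.89
BRL 13,565.89 ÷ 0.6243 = HKD 21,729.76

HKD 21,729.76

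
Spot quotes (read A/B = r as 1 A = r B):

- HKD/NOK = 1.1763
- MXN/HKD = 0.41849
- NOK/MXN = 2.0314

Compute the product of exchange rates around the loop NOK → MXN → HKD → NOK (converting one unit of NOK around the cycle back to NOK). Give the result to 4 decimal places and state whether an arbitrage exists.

1.0000 (no arbitrage)

Around NOK → MXN → HKD → NOK: 1 × 2.0314 × 0.41849 × 1.1763 = 0.999997
Product ≈ 1 (deviation 0.000%, within rounding noise).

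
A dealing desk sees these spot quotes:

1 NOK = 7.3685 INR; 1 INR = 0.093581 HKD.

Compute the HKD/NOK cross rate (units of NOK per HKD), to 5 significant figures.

1 HKD ÷ 0.093581 = 10.6859 INR
10.6859 INR ÷ 7.3685 = 1.45022 NOK

HKD/NOK = 1.4502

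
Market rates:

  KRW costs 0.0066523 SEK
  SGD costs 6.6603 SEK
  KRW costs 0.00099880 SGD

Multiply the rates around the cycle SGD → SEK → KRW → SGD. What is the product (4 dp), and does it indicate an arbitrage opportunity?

1.0000 (no arbitrage)

Around SGD → SEK → KRW → SGD: 1 × 6.6603 ÷ 0.0066523 × 0.00099880 = 1.000001
Product ≈ 1 (deviation 0.000%, within rounding noise).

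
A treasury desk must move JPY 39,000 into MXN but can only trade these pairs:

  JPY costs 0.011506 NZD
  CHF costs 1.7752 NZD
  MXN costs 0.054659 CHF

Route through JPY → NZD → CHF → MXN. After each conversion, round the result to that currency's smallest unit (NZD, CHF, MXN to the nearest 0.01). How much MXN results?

JPY 39,000 × 0.011506 = NZD 448.73
NZD 448.73 ÷ 1.7752 = CHF 252.78
CHF 252.78 ÷ 0.054659 = MXN 4,624.67

MXN 4,624.67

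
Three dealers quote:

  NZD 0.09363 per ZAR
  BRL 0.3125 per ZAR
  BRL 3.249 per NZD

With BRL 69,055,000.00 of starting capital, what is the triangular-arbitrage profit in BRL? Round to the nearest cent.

Profit: BRL 1,883,241.19

Profitable loop is BRL → NZD → ZAR → BRL:
BRL 69,055,000.00 ÷ 3.249 = NZD 21,254,232.07
NZD 21,254,232.07 ÷ 0.09363 = ZAR 227,002,371.80
ZAR 227,002,371.80 × 0.3125 = BRL 70,938,241.19
Profit = BRL 70,938,241.19 − BRL 69,055,000.00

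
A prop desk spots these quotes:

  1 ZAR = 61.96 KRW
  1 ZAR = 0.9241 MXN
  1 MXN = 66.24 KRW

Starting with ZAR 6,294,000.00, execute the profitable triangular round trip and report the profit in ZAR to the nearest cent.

Profitable loop is ZAR → KRW → MXN → ZAR:
ZAR 6,294,000.00 × 61.96 = KRW 389,976,240
KRW 389,976,240 ÷ 66.24 = MXN 5,887,322.46
MXN 5,887,322.46 ÷ 0.9241 = ZAR 6,370,871.62
Profit = ZAR 6,370,871.62 − ZAR 6,294,000.00

Profit: ZAR 76,871.62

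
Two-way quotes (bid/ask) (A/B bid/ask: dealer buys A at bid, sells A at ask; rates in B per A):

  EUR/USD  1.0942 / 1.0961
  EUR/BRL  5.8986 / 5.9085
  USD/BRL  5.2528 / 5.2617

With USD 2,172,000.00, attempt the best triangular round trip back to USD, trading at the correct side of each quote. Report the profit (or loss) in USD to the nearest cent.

Best loop USD → EUR → BRL → USD:
USD 2,172,000.00 ÷ 1.0961 (buy EUR at ask) = EUR 1,981,571.02
EUR 1,981,571.02 × 5.8986 (sell EUR at bid) = BRL 11,688,494.85
BRL 11,688,494.85 ÷ 5.2617 (buy USD at ask) = USD 2,221,429.36

Net profit: USD 49,429.36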